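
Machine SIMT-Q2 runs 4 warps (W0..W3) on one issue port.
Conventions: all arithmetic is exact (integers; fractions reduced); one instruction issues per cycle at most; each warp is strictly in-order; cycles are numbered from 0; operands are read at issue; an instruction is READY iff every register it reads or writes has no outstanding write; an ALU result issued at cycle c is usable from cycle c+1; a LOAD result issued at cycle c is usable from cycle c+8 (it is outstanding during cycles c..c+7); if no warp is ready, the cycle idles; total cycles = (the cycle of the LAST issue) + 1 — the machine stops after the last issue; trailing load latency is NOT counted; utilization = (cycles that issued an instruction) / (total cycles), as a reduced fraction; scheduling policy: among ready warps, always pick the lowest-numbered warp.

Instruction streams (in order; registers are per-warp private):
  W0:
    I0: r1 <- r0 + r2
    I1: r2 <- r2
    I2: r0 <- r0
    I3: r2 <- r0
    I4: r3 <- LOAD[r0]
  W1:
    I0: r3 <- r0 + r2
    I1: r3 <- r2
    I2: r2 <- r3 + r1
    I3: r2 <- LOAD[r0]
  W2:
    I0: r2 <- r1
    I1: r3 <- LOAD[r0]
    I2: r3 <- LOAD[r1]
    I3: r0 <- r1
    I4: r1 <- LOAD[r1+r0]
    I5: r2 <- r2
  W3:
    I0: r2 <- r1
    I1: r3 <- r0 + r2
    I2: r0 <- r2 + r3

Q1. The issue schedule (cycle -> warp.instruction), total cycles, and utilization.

cycle 0: W0.I0
cycle 1: W0.I1
cycle 2: W0.I2
cycle 3: W0.I3
cycle 4: W0.I4
cycle 5: W1.I0
cycle 6: W1.I1
cycle 7: W1.I2
cycle 8: W1.I3
cycle 9: W2.I0
cycle 10: W2.I1
cycle 11: W3.I0
cycle 12: W3.I1
cycle 13: W3.I2
cycle 14: idle
cycle 15: idle
cycle 16: idle
cycle 17: idle
cycle 18: W2.I2
cycle 19: W2.I3
cycle 20: W2.I4
cycle 21: W2.I5

Answer: 22 cycles, utilization 9/11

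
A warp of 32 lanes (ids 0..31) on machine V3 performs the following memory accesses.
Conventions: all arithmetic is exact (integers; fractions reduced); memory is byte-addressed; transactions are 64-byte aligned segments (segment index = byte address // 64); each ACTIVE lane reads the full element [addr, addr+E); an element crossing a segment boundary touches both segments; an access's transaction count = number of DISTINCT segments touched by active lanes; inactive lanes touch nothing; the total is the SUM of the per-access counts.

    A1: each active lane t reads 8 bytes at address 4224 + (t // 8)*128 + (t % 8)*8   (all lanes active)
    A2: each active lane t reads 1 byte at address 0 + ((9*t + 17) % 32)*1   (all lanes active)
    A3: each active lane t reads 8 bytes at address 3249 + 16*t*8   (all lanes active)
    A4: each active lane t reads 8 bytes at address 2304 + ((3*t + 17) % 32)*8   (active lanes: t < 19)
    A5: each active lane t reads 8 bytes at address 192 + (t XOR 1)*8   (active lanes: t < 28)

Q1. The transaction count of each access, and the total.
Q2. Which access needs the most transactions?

A1: 4 transactions
A2: 1 transaction
A3: 32 transactions
A4: 4 transactions
A5: 4 transactions

Answer: 4,1,32,4,4; total 45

Answer: A3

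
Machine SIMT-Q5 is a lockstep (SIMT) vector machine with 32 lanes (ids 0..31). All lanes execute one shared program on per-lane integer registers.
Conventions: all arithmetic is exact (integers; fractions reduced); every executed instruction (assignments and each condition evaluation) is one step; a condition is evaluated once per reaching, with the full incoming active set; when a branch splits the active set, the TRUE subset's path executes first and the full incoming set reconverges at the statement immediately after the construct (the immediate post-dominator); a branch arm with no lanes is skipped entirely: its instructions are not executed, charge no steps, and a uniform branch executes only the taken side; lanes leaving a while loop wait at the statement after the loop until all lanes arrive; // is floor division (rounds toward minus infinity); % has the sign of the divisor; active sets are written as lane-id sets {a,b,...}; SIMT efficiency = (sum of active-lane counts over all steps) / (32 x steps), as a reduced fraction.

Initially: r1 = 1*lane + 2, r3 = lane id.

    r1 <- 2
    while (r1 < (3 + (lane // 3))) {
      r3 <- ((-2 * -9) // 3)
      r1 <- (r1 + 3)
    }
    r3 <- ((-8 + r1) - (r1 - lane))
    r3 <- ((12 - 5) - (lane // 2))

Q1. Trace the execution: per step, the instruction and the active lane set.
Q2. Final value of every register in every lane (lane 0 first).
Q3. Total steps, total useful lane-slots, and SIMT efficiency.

step 0: r1 <- 2                      {0,1,2,3,4,5,6,7,8,9,10,11,12,13,14,15,16,17,18,19,20,21,22,23,24,25,26,27,28,29,30,31}
step 1: eval (r1 < (3 + (lane // 3))) {0,1,2,3,4,5,6,7,8,9,10,11,12,13,14,15,16,17,18,19,20,21,22,23,24,25,26,27,28,29,30,31}
step 2: r3 <- ((-2 * -9) // 3)       {0,1,2,3,4,5,6,7,8,9,10,11,12,13,14,15,16,17,18,19,20,21,22,23,24,25,26,27,28,29,30,31}
step 3: r1 <- (r1 + 3)               {0,1,2,3,4,5,6,7,8,9,10,11,12,13,14,15,16,17,18,19,20,21,22,23,24,25,26,27,28,29,30,31}
step 4: eval (r1 < (3 + (lane // 3))) {0,1,2,3,4,5,6,7,8,9,10,11,12,13,14,15,16,17,18,19,20,21,22,23,24,25,26,27,28,29,30,31}
step 5: r3 <- ((-2 * -9) // 3)       {9,10,11,12,13,14,15,16,17,18,19,20,21,22,23,24,25,26,27,28,29,30,31}
step 6: r1 <- (r1 + 3)               {9,10,11,12,13,14,15,16,17,18,19,20,21,22,23,24,25,26,27,28,29,30,31}
step 7: eval (r1 < (3 + (lane // 3))) {9,10,11,12,13,14,15,16,17,18,19,20,21,22,23,24,25,26,27,28,29,30,31}
step 8: r3 <- ((-2 * -9) // 3)       {18,19,20,21,22,23,24,25,26,27,28,29,30,31}
step 9: r1 <- (r1 + 3)               {18,19,20,21,22,23,24,25,26,27,28,29,30,31}
step 10: eval (r1 < (3 + (lane // 3))) {18,19,20,21,22,23,24,25,26,27,28,29,30,31}
step 11: r3 <- ((-2 * -9) // 3)       {27,28,29,30,31}
step 12: r1 <- (r1 + 3)               {27,28,29,30,31}
step 13: eval (r1 < (3 + (lane // 3))) {27,28,29,30,31}
step 14: r3 <- ((-8 + r1) - (r1 - lane)) {0,1,2,3,4,5,6,7,8,9,10,11,12,13,14,15,16,17,18,19,20,21,22,23,24,25,26,27,28,29,30,31}
step 15: r3 <- ((12 - 5) - (lane // 2)) {0,1,2,3,4,5,6,7,8,9,10,11,12,13,14,15,16,17,18,19,20,21,22,23,24,25,26,27,28,29,30,31}

Answer: 16 steps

r1: 5,5,5,5,5,5,5,5,5,8,8,8,8,8,8,8,8,8,11,11,11,11,11,11,11,11,11,14,14,14,14,14
r3: 7,7,6,6,5,5,4,4,3,3,2,2,1,1,0,0,-1,-1,-2,-2,-3,-3,-4,-4,-5,-5,-6,-6,-7,-7,-8,-8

steps = 16; useful = 350; efficiency = 350/512 = 175/256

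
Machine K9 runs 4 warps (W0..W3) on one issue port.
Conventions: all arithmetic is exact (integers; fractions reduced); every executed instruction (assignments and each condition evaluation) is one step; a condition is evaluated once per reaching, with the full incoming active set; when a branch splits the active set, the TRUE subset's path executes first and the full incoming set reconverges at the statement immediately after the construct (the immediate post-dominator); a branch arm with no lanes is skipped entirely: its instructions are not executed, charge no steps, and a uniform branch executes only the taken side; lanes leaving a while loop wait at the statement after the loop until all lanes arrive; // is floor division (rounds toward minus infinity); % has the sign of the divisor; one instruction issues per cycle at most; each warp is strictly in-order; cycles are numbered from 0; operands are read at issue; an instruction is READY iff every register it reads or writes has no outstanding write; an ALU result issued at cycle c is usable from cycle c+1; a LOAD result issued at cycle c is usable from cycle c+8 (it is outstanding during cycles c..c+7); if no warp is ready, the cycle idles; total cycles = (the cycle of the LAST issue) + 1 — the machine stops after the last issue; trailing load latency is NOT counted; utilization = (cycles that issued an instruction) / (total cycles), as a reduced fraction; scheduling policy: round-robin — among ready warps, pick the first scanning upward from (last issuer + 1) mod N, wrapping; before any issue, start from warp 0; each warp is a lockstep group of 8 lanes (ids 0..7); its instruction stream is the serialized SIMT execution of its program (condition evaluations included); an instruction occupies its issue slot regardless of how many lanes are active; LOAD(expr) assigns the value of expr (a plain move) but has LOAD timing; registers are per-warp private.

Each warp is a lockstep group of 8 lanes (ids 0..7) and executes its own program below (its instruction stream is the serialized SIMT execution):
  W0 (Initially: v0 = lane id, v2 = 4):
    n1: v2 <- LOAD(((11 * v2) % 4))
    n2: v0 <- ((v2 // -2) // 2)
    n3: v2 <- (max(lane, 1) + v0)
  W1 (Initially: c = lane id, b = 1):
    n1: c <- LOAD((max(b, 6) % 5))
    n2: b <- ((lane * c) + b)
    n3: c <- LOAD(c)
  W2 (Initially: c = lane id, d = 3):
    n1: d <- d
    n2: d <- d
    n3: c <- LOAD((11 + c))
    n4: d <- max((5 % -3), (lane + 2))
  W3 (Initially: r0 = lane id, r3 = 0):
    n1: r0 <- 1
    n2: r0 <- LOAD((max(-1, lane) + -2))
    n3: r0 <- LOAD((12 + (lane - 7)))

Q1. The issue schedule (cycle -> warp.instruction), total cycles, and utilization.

cycle 0: W0.I0
cycle 1: W1.I0
cycle 2: W2.I0
cycle 3: W3.I0
cycle 4: W2.I1
cycle 5: W3.I1
cycle 6: W2.I2
cycle 7: W2.I3
cycle 8: W0.I1
cycle 9: W1.I1
cycle 10: W0.I2
cycle 11: W1.I2
cycle 12: idle
cycle 13: W3.I2

Answer: 14 cycles, utilization 13/14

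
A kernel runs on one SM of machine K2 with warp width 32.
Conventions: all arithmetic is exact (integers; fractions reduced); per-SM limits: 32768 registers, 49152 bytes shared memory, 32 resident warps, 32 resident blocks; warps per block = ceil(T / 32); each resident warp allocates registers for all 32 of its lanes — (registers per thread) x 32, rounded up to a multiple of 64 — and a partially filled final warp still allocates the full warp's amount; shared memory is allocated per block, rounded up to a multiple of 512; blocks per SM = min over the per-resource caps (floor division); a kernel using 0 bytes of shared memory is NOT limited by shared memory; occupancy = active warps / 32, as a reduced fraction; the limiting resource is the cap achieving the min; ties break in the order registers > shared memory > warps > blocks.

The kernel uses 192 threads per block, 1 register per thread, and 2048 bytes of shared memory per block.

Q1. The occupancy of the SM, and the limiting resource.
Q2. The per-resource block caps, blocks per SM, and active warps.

Answer: occupancy 15/16, limited by warps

registers: 85 blocks
shared memory: 24 blocks
warps: 5 blocks
blocks: 32 blocks

Answer: 5 blocks, 30 active warps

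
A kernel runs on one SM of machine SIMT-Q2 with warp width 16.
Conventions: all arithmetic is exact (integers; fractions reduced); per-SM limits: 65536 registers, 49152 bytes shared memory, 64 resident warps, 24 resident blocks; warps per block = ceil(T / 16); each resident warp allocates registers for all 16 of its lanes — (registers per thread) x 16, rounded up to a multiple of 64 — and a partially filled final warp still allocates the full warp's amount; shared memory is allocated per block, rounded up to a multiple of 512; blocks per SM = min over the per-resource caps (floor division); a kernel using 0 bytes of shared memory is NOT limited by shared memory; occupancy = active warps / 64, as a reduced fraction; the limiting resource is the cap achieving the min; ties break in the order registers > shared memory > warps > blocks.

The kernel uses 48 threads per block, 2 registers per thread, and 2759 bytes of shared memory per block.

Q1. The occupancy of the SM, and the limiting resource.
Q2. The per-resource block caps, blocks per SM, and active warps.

Answer: occupancy 3/4, limited by shared memory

registers: 341 blocks
shared memory: 16 blocks
warps: 21 blocks
blocks: 24 blocks

Answer: 16 blocks, 48 active warps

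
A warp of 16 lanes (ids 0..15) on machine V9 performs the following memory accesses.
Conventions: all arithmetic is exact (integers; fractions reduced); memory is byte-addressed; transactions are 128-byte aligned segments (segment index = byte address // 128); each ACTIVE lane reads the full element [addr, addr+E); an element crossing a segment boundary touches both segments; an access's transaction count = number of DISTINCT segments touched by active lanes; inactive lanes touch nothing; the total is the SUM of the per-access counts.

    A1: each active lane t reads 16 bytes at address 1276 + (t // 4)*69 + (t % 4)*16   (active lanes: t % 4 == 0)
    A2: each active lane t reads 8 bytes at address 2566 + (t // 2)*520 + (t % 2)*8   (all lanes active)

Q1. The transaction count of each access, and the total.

A1: 3 transactions
A2: 8 transactions

Answer: 3,8; total 11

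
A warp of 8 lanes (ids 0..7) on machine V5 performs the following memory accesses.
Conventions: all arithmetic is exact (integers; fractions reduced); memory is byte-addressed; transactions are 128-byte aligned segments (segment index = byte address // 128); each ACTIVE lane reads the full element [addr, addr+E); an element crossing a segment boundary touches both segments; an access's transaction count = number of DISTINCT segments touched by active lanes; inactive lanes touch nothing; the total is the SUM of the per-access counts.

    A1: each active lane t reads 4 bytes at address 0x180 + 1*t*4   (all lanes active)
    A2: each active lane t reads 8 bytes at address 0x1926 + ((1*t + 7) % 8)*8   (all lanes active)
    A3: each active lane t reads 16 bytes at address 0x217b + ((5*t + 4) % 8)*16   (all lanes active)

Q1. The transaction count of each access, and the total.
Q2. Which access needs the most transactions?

A1: 1 transaction
A2: 1 transaction
A3: 2 transactions

Answer: 1,1,2; total 4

Answer: A3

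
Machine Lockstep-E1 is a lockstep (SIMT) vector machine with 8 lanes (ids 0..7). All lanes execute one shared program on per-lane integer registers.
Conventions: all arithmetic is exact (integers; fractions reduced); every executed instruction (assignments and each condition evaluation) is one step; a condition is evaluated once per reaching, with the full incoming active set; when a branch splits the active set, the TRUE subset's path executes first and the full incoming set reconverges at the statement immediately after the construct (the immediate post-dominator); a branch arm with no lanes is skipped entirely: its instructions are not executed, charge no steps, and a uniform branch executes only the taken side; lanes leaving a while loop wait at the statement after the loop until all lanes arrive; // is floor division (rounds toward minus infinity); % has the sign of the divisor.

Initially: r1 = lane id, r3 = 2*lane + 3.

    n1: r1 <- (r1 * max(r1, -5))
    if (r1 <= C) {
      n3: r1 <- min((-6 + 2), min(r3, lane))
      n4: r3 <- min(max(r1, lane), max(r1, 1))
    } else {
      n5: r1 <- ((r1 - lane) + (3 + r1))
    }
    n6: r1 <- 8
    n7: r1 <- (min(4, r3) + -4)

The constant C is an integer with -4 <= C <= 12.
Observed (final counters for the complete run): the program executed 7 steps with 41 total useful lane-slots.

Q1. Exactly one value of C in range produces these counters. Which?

Answer: C = 0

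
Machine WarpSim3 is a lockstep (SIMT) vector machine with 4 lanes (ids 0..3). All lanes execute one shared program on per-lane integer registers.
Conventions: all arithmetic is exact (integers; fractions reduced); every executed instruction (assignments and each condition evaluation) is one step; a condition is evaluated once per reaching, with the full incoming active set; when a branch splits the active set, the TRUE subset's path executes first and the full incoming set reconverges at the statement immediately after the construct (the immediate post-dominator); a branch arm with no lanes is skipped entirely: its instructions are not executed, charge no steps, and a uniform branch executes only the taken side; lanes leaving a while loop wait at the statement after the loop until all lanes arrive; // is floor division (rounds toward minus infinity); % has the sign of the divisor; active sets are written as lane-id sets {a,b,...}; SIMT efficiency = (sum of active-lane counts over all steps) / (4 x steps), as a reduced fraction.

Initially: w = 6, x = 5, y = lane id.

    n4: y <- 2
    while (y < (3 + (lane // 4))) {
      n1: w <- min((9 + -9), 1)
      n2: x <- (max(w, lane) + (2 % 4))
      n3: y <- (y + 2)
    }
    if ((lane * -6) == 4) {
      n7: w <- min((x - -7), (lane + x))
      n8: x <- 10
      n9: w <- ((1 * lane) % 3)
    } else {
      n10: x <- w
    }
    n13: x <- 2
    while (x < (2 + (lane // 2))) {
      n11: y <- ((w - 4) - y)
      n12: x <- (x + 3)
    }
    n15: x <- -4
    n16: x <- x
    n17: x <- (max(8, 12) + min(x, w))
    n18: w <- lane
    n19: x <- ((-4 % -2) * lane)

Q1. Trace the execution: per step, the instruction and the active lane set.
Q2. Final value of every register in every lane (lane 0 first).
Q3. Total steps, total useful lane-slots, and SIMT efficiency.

step 0: y <- 2                       {0,1,2,3}
step 1: eval (y < (3 + (lane // 4))) {0,1,2,3}
step 2: w <- min((9 + -9), 1)        {0,1,2,3}
step 3: x <- (max(w, lane) + (2 % 4)) {0,1,2,3}
step 4: y <- (y + 2)                 {0,1,2,3}
step 5: eval (y < (3 + (lane // 4))) {0,1,2,3}
step 6: eval ((lane * -6) == 4)      {0,1,2,3}
step 7: x <- w                       {0,1,2,3}
step 8: x <- 2                       {0,1,2,3}
step 9: eval (x < (2 + (lane // 2))) {0,1,2,3}
step 10: y <- ((w - 4) - y)           {2,3}
step 11: x <- (x + 3)                 {2,3}
step 12: eval (x < (2 + (lane // 2))) {2,3}
step 13: x <- -4                      {0,1,2,3}
step 14: x <- x                       {0,1,2,3}
step 15: x <- (max(8, 12) + min(x, w)) {0,1,2,3}
step 16: w <- lane                    {0,1,2,3}
step 17: x <- ((-4 % -2) * lane)      {0,1,2,3}

Answer: 18 steps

w: 0,1,2,3
x: 0,0,0,0
y: 4,4,-8,-8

steps = 18; useful = 66; efficiency = 66/72 = 11/12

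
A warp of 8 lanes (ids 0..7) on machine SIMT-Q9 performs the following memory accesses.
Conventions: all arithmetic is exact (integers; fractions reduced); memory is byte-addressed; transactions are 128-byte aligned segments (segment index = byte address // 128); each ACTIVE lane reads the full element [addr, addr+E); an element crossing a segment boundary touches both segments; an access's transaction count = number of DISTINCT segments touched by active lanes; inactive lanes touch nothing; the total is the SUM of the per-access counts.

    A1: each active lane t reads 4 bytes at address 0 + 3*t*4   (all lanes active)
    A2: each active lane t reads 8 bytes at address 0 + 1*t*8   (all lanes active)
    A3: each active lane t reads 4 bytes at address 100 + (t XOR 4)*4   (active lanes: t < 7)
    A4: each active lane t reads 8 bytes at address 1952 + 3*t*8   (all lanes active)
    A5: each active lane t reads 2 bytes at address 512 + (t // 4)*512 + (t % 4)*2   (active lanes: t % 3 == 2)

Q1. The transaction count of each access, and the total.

A1: 1 transaction
A2: 1 transaction
A3: 2 transactions
A4: 2 transactions
A5: 2 transactions

Answer: 1,1,2,2,2; total 8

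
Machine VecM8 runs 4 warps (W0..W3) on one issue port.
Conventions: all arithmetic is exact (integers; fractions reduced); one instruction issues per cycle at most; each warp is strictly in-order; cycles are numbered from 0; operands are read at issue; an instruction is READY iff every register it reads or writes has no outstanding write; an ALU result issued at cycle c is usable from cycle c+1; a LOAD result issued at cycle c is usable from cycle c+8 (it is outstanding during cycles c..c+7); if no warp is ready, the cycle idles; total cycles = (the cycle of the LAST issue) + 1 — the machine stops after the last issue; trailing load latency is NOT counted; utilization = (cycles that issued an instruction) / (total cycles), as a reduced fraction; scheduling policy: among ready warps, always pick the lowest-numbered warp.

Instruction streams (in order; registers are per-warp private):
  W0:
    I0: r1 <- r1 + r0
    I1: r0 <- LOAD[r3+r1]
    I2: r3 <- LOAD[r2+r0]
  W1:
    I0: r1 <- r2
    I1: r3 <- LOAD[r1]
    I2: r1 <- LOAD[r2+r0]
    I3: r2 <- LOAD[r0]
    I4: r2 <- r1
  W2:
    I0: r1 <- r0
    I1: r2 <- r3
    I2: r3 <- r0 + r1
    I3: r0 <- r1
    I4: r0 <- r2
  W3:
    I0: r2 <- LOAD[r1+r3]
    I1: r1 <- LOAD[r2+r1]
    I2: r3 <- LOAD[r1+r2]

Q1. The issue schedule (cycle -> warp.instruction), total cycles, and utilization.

cycle 0: W0.I0
cycle 1: W0.I1
cycle 2: W1.I0
cycle 3: W1.I1
cycle 4: W1.I2
cycle 5: W1.I3
cycle 6: W2.I0
cycle 7: W2.I1
cycle 8: W2.I2
cycle 9: W0.I2
cycle 10: W2.I3
cycle 11: W2.I4
cycle 12: W3.I0
cycle 13: W1.I4
cycle 14: idle
cycle 15: idle
cycle 16: idle
cycle 17: idle
cycle 18: idle
cycle 19: idle
cycle 20: W3.I1
cycle 21: idle
cycle 22: idle
cycle 23: idle
cycle 24: idle
cycle 25: idle
cycle 26: idle
cycle 27: idle
cycle 28: W3.I2

Answer: 29 cycles, utilization 16/29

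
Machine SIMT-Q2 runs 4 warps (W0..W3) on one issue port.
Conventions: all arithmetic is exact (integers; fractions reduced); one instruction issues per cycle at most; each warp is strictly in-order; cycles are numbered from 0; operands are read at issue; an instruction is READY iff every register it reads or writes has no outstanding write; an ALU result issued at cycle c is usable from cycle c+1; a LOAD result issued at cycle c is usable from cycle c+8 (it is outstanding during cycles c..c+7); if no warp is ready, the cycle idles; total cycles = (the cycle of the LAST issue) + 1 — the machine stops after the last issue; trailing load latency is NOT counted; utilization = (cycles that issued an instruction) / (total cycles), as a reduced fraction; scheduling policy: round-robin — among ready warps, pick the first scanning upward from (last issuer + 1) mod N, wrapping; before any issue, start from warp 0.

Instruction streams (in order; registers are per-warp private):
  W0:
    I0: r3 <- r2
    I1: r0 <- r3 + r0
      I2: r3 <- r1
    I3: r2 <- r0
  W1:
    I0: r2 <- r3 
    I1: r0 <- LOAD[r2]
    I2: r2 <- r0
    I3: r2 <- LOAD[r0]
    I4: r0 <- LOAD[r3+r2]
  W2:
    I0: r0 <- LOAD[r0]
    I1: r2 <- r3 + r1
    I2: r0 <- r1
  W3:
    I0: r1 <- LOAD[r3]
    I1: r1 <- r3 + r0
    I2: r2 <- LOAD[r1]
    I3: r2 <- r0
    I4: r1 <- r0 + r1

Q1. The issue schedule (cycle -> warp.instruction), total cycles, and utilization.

cycle 0: W0.I0
cycle 1: W1.I0
cycle 2: W2.I0
cycle 3: W3.I0
cycle 4: W0.I1
cycle 5: W1.I1
cycle 6: W2.I1
cycle 7: W0.I2
cycle 8: W0.I3
cycle 9: idle
cycle 10: W2.I2
cycle 11: W3.I1
cycle 12: W3.I2
cycle 13: W1.I2
cycle 14: W1.I3
cycle 15: idle
cycle 16: idle
cycle 17: idle
cycle 18: idle
cycle 19: idle
cycle 20: W3.I3
cycle 21: W3.I4
cycle 22: W1.I4

Answer: 23 cycles, utilization 17/23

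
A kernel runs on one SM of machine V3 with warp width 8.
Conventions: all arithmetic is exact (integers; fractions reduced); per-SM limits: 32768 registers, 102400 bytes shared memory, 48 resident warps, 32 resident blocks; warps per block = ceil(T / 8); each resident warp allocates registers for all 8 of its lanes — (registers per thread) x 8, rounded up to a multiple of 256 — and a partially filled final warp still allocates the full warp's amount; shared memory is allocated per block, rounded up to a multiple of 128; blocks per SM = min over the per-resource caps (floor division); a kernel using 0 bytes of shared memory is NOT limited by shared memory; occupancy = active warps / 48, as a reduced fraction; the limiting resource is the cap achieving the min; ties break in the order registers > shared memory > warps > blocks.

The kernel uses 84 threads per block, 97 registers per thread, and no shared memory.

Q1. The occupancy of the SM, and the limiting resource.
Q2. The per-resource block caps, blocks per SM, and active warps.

Answer: occupancy 11/24, limited by registers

registers: 2 blocks
shared memory: no limit (kernel uses none)
warps: 4 blocks
blocks: 32 blocks

Answer: 2 blocks, 22 active warps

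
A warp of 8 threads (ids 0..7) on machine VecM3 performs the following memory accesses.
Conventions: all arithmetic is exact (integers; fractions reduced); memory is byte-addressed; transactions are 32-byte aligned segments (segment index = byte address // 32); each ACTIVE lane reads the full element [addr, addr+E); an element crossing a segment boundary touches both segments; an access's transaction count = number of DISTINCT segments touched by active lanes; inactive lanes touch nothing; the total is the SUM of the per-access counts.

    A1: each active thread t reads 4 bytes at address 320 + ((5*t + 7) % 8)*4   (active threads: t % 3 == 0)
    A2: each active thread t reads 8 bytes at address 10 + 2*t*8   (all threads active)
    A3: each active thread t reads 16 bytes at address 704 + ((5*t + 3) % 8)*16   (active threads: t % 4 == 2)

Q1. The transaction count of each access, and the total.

A1: 1 transaction
A2: 5 transactions
A3: 2 transactions

Answer: 1,5,2; total 8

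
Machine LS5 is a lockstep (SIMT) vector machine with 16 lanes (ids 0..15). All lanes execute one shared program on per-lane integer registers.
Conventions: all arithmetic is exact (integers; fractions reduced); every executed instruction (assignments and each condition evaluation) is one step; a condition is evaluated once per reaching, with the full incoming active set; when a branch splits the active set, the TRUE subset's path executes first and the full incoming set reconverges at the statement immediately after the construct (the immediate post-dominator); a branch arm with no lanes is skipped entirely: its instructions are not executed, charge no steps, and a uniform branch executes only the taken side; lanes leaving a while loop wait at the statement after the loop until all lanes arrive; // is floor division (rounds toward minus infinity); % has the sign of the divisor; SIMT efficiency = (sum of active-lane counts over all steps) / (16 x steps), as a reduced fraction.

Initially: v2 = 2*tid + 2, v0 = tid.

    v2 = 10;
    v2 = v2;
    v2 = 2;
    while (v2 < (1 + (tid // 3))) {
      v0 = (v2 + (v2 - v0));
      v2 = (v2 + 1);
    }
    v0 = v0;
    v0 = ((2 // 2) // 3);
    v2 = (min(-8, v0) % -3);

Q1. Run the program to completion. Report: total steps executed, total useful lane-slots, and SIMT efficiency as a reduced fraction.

Answer: 19 steps, 178 useful, 89/152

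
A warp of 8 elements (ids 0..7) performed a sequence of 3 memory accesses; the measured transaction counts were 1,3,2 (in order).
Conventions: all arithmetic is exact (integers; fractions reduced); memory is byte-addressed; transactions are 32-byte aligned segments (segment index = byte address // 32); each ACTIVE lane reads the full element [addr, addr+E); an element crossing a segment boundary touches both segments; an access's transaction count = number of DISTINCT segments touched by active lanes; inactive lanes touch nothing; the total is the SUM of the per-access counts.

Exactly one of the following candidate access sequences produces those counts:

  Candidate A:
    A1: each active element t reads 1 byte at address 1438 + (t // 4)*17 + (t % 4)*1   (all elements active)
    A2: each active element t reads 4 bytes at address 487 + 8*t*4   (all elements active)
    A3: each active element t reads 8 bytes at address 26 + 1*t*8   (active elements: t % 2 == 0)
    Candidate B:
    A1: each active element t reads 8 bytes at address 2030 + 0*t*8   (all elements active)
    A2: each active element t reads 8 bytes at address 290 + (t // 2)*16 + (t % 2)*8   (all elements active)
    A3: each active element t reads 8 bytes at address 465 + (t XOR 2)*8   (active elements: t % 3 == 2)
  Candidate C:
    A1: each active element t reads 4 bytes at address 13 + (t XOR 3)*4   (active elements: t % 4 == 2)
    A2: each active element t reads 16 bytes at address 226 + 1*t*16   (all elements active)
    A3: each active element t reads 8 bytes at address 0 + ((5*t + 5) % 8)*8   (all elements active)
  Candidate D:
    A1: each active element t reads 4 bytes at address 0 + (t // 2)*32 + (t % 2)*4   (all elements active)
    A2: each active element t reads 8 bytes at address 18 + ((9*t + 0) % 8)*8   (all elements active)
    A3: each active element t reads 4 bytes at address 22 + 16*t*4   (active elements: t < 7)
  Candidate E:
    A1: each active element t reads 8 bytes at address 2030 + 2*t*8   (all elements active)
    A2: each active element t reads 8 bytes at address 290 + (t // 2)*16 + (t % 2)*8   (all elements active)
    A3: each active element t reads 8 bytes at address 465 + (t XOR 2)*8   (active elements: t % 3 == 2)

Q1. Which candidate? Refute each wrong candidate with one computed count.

A: A1 gives 2 transactions, not 1
C: A1 gives 2 transactions, not 1
D: A1 gives 4 transactions, not 1
E: A1 gives 5 transactions, not 1
B: all counts match (1,3,2)

Answer: B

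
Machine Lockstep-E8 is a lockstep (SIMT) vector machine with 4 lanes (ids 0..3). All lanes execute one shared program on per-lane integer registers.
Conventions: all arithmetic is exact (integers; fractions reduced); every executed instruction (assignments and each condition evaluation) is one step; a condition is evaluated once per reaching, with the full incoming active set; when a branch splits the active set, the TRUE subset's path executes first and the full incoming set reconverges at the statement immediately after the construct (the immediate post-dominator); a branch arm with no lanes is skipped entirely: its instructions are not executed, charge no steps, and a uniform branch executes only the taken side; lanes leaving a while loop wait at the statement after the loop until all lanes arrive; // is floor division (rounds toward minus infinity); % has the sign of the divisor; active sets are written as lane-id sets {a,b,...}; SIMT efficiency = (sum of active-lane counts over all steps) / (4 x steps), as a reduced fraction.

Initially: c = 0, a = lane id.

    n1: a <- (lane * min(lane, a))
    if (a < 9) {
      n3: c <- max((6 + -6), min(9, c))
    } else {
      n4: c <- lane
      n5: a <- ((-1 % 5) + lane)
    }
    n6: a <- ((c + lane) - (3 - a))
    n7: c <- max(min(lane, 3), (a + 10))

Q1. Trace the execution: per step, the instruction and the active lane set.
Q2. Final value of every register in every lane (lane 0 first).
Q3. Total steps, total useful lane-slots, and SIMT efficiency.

step 0: a <- (lane * min(lane, a))   {0,1,2,3}
step 1: eval (a < 9)                 {0,1,2,3}
step 2: c <- max((6 + -6), min(9, c)) {0,1,2}
step 3: c <- lane                    {3}
step 4: a <- ((-1 % 5) + lane)       {3}
step 5: a <- ((c + lane) - (3 - a))  {0,1,2,3}
step 6: c <- max(min(lane, 3), (a + 10)) {0,1,2,3}

Answer: 7 steps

c: 7,9,13,20
a: -3,-1,3,10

steps = 7; useful = 21; efficiency = 21/28 = 3/4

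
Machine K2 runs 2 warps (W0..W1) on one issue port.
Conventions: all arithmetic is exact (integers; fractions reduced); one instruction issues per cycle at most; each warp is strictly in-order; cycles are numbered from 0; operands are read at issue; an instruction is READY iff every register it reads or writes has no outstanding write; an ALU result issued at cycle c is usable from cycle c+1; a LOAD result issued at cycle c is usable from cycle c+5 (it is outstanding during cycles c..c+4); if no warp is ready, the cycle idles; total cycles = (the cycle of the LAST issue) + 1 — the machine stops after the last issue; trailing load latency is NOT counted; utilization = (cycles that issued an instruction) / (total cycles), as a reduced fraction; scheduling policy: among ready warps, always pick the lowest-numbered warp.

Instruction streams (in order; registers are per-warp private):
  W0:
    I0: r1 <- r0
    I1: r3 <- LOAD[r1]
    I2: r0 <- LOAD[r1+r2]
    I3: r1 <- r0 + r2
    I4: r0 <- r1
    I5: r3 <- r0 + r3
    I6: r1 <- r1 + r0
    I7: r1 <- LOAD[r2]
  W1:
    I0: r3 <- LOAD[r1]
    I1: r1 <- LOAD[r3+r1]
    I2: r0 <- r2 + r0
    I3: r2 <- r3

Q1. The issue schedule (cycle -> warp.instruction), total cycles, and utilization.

cycle 0: W0.I0
cycle 1: W0.I1
cycle 2: W0.I2
cycle 3: W1.I0
cycle 4: idle
cycle 5: idle
cycle 6: idle
cycle 7: W0.I3
cycle 8: W0.I4
cycle 9: W0.I5
cycle 10: W0.I6
cycle 11: W0.I7
cycle 12: W1.I1
cycle 13: W1.I2
cycle 14: W1.I3

Answer: 15 cycles, utilization 4/5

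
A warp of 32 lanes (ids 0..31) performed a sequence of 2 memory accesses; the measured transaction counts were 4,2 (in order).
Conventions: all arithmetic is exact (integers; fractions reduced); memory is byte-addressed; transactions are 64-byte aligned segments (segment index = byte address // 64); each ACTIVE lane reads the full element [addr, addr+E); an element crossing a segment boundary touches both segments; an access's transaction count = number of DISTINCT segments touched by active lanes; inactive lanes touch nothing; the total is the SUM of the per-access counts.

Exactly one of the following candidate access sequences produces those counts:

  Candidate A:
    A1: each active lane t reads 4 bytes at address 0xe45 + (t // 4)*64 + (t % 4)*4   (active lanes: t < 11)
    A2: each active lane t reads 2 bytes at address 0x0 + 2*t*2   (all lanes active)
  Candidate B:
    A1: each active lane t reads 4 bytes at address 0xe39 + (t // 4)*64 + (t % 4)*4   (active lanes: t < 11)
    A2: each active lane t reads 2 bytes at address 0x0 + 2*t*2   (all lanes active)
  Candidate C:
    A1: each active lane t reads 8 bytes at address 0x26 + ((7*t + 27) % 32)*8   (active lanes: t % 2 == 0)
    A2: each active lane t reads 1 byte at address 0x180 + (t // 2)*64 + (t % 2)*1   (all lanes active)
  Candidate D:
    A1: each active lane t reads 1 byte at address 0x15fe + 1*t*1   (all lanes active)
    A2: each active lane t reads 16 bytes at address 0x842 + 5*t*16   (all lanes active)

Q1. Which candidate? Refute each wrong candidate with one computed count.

A: A1 gives 3 transactions, not 4
C: A1 gives 5 transactions, not 4
D: A1 gives 2 transactions, not 4
B: all counts match (4,2)

Answer: B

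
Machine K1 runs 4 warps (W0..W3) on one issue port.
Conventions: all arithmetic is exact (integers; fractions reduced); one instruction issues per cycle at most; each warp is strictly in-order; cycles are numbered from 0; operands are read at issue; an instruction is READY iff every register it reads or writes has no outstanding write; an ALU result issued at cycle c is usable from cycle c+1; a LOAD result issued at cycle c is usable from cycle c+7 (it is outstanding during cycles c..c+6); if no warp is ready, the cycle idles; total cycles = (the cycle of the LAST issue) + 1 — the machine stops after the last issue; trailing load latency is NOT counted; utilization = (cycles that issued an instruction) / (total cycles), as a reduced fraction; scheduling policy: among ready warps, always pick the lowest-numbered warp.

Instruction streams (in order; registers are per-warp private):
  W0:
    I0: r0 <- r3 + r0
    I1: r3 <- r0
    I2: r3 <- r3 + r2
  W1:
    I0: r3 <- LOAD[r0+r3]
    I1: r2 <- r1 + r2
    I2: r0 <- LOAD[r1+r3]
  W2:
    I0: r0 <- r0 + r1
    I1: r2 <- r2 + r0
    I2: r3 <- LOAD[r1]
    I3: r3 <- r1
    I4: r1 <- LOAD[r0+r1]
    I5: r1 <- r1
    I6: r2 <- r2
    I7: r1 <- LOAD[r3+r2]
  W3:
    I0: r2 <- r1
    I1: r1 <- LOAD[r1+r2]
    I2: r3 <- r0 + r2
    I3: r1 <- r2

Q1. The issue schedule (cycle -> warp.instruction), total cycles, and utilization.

cycle 0: W0.I0
cycle 1: W0.I1
cycle 2: W0.I2
cycle 3: W1.I0
cycle 4: W1.I1
cycle 5: W2.I0
cycle 6: W2.I1
cycle 7: W2.I2
cycle 8: W3.I0
cycle 9: W3.I1
cycle 10: W1.I2
cycle 11: W3.I2
cycle 12: idle
cycle 13: idle
cycle 14: W2.I3
cycle 15: W2.I4
cycle 16: W3.I3
cycle 17: idle
cycle 18: idle
cycle 19: idle
cycle 20: idle
cycle 21: idle
cycle 22: W2.I5
cycle 23: W2.I6
cycle 24: W2.I7

Answer: 25 cycles, utilization 18/25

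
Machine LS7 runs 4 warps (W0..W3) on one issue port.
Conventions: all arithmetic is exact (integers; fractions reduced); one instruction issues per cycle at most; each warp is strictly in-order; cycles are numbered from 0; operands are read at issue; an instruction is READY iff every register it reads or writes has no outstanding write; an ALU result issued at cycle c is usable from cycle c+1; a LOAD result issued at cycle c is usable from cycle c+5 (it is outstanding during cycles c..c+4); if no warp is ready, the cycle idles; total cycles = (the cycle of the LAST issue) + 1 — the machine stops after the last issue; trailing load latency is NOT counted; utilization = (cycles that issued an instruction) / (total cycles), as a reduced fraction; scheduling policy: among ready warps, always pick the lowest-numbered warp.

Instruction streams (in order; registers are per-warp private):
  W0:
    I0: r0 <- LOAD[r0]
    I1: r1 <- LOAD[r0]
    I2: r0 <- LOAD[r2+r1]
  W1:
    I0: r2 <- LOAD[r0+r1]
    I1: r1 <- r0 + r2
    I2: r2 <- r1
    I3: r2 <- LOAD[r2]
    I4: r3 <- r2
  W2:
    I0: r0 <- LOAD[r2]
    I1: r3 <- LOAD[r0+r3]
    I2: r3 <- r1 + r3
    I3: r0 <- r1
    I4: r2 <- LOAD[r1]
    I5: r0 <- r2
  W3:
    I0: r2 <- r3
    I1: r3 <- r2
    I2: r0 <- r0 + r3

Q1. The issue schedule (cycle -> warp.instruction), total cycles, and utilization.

cycle 0: W0.I0
cycle 1: W1.I0
cycle 2: W2.I0
cycle 3: W3.I0
cycle 4: W3.I1
cycle 5: W0.I1
cycle 6: W1.I1
cycle 7: W1.I2
cycle 8: W1.I3
cycle 9: W2.I1
cycle 10: W0.I2
cycle 11: W3.I2
cycle 12: idle
cycle 13: W1.I4
cycle 14: W2.I2
cycle 15: W2.I3
cycle 16: W2.I4
cycle 17: idle
cycle 18: idle
cycle 19: idle
cycle 20: idle
cycle 21: W2.I5

Answer: 22 cycles, utilization 17/22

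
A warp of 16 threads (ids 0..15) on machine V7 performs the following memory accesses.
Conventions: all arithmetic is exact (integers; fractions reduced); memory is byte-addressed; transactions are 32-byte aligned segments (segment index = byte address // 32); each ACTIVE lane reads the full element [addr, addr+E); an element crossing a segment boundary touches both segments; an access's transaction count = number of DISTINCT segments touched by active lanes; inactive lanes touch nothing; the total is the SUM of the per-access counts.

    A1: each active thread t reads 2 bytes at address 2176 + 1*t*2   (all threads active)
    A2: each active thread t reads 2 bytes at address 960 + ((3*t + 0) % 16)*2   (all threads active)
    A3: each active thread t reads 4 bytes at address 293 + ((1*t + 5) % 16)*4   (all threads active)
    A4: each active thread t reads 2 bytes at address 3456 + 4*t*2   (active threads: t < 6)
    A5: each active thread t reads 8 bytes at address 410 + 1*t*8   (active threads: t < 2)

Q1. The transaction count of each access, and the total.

A1: 1 transaction
A2: 1 transaction
A3: 3 transactions
A4: 2 transactions
A5: 2 transactions

Answer: 1,1,3,2,2; total 9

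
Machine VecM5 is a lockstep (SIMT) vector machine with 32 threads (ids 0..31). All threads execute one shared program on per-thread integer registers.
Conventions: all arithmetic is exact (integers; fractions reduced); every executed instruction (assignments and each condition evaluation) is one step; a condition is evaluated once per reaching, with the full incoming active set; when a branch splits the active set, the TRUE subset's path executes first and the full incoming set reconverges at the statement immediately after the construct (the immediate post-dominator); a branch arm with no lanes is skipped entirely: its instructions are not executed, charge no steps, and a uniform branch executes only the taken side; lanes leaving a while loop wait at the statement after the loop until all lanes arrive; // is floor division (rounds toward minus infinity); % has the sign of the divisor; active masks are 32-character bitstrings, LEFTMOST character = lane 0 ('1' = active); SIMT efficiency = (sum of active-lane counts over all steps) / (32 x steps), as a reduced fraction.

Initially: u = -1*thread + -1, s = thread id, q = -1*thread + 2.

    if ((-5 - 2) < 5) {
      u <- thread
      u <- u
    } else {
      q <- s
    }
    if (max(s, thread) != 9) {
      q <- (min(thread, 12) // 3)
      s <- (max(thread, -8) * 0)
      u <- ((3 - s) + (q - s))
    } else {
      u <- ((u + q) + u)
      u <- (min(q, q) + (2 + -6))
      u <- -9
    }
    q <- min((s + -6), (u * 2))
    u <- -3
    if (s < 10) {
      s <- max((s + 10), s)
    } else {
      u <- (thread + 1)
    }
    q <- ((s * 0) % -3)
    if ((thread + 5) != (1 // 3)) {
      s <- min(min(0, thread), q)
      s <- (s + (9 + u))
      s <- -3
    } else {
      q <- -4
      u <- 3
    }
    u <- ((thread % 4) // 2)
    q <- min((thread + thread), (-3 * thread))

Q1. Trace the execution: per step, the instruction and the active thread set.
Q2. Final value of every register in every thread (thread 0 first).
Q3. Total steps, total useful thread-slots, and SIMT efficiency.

step 0: eval ((-5 - 2) < 5)          11111111111111111111111111111111
step 1: u <- thread                  11111111111111111111111111111111
step 2: u <- u                       11111111111111111111111111111111
step 3: eval (max(s, thread) != 9)   11111111111111111111111111111111
step 4: q <- (min(thread, 12) // 3)  11111111101111111111111111111111
step 5: s <- (max(thread, -8) * 0)   11111111101111111111111111111111
step 6: u <- ((3 - s) + (q - s))     11111111101111111111111111111111
step 7: u <- ((u + q) + u)           00000000010000000000000000000000
step 8: u <- (min(q, q) + (2 + -6))  00000000010000000000000000000000
step 9: u <- -9                      00000000010000000000000000000000
step 10: q <- min((s + -6), (u * 2))  11111111111111111111111111111111
step 11: u <- -3                      11111111111111111111111111111111
step 12: eval (s < 10)                11111111111111111111111111111111
step 13: s <- max((s + 10), s)        11111111111111111111111111111111
step 14: q <- ((s * 0) % -3)          11111111111111111111111111111111
step 15: eval ((thread + 5) != (1 // 3)) 11111111111111111111111111111111
step 16: s <- min(min(0, thread), q)  11111111111111111111111111111111
step 17: s <- (s + (9 + u))           11111111111111111111111111111111
step 18: s <- -3                      11111111111111111111111111111111
step 19: u <- ((thread % 4) // 2)     11111111111111111111111111111111
step 20: q <- min((thread + thread), (-3 * thread)) 11111111111111111111111111111111

Answer: 21 steps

u: 0,0,1,1,0,0,1,1,0,0,1,1,0,0,1,1,0,0,1,1,0,0,1,1,0,0,1,1,0,0,1,1
s: -3,-3,-3,-3,-3,-3,-3,-3,-3,-3,-3,-3,-3,-3,-3,-3,-3,-3,-3,-3,-3,-3,-3,-3,-3,-3,-3,-3,-3,-3,-3,-3
q: 0,-3,-6,-9,-12,-15,-18,-21,-24,-27,-30,-33,-36,-39,-42,-45,-48,-51,-54,-57,-60,-63,-66,-69,-72,-75,-78,-81,-84,-87,-90,-93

steps = 21; useful = 576; efficiency = 576/672 = 6/7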